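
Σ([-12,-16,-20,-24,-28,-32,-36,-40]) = -208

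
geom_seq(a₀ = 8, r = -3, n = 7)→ [8, -24, 72, -216, 648, -1944, 5832]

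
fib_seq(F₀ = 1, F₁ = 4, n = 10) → F_2 = F_1 + F_0 = 5
F_3 = F_2 + F_1 = 9
F_4 = F_3 + F_2 = 14
...
= [1, 4, 5, 9, 14, 23, 37, 60, 97, 157]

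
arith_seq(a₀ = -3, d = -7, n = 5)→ [-3, -10, -17, -24, -31]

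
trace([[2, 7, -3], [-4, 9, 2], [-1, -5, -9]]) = 2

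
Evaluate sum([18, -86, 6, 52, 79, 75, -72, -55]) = 17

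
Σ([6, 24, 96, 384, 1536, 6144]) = 6 + 24 + 96 + 384 + 1536 + 6144
= 8190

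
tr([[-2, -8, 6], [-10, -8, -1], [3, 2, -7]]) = diagonal: (-2) + (-8) + (-7)
= -17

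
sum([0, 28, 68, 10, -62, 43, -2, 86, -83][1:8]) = 171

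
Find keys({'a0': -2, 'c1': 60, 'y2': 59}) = ['a0', 'c1', 'y2']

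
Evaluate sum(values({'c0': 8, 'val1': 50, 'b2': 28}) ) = 86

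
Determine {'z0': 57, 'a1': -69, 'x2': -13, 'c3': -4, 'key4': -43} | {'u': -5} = {'z0': 57, 'a1': -69, 'x2': -13, 'c3': -4, 'key4': -43, 'u': -5}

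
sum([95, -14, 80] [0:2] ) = 81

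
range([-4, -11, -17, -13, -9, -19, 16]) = 35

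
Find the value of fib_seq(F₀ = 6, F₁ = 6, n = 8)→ F_2 = F_1 + F_0 = 12
F_3 = F_2 + F_1 = 18
F_4 = F_3 + F_2 = 30
...
= [6, 6, 12, 18, 30, 48, 78, 126]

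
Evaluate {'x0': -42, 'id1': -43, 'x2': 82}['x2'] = 82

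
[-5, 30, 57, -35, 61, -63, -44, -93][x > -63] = [-5, 30, 57, -35, 61, -44]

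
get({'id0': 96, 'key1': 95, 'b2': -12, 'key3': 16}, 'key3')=16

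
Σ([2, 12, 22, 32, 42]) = 110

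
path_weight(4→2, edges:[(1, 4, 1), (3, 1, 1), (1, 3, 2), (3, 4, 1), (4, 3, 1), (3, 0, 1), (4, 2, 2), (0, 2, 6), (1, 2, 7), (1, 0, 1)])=2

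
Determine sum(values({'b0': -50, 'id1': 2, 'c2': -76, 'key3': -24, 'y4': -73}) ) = (-50) + 2 + (-76) + (-24) + (-73)
= -221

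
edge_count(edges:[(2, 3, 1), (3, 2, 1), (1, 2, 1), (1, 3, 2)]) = 4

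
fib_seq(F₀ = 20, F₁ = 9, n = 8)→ [20, 9, 29, 38, 67, 105, 172, 277]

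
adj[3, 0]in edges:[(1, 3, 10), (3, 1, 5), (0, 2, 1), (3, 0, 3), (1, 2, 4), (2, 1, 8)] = 3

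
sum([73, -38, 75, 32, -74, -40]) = 28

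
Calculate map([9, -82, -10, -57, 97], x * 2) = [18, -164, -20, -114, 194]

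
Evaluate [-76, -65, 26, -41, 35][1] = -65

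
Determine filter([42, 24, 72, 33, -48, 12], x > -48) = [42, 24, 72, 33, 12]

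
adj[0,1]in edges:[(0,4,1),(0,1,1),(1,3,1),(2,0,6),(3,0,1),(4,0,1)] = 1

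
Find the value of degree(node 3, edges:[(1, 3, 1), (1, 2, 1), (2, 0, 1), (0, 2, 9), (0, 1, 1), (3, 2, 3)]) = 2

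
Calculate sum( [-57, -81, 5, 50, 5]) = (-57) + (-81) + 5 + 50 + 5
= -78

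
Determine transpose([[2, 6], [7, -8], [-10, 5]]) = [[2, 7, -10], [6, -8, 5]]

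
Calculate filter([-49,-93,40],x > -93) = [-49, 40]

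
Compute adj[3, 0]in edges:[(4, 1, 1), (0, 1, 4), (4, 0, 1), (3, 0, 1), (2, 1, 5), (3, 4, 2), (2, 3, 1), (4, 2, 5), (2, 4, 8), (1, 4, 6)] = 1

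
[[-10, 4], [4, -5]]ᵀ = [[-10, 4], [4, -5]]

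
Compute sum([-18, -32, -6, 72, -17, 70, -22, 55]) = 102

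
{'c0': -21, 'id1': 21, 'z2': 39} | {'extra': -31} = {'c0': -21, 'id1': 21, 'z2': 39, 'extra': -31}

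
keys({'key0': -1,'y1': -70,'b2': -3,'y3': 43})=['key0', 'y1', 'b2', 'y3']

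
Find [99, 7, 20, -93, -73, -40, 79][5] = -40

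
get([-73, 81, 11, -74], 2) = 11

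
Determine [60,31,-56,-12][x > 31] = keep x where x > 31: 60✓, 31✗, -56✗, -12✗
= [60]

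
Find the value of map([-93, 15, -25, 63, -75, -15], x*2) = [-186, 30, -50, 126, -150, -30]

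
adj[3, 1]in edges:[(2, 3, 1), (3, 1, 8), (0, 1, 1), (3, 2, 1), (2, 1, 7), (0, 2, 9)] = 8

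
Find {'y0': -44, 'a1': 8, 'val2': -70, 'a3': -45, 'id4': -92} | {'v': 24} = {'y0': -44, 'a1': 8, 'val2': -70, 'a3': -45, 'id4': -92, 'v': 24}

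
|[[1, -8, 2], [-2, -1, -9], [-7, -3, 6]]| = (1)*(1)*det([[-1, -9], [-3, 6]]) + (-1)*(-8)*det([[-2, -9], [-7, 6]]) + (1)*(2)*det([[-2, -1], [-7, -3]])
= -33 + -600 + -2
= -635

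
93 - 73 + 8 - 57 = -29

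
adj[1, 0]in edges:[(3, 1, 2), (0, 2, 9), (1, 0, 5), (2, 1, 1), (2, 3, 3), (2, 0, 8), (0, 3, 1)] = 5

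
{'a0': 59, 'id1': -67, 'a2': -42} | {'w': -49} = {'a0': 59, 'id1': -67, 'a2': -42, 'w': -49}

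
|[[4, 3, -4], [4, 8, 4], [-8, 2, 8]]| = -256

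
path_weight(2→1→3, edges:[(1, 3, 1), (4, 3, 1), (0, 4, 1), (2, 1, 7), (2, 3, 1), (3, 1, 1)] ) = 8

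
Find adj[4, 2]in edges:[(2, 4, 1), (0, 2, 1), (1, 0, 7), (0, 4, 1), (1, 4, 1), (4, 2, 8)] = 8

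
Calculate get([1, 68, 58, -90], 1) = 68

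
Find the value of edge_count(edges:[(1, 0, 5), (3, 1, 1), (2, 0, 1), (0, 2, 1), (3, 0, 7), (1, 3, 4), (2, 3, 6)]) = 7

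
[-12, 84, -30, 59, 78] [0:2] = [-12, 84]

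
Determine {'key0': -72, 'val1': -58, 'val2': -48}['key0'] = -72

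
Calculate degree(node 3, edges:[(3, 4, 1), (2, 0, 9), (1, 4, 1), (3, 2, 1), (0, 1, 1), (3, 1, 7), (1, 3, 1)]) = incident: (3,4), (3,2), (3,1), (1,3)
= 4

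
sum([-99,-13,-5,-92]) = (-99) + (-13) + (-5) + (-92)
= -209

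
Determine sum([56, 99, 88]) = 243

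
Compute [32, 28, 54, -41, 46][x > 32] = keep x where x > 32: 32✗, 28✗, 54✓, -41✗, 46✓
= [54, 46]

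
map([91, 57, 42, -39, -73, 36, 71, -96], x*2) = [182, 114, 84, -78, -146, 72, 142, -192]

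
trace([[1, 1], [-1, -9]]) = diagonal: 1 + (-9)
= -8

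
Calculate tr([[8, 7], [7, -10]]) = -2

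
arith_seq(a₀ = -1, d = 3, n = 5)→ a_0 = -1 + 0*3 = -1
a_1 = -1 + 1*3 = 2
a_2 = -1 + 2*3 = 5
...
= [-1, 2, 5, 8, 11]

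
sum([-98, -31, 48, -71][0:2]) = -129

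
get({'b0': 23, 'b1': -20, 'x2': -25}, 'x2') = -25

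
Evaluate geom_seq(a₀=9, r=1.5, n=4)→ a_0 = 9*1.5^0 = 9.0
a_1 = 9*1.5^1 = 13.5
a_2 = 9*1.5^2 = 20.25
...
= [9.0, 13.5, 20.25, 30.375]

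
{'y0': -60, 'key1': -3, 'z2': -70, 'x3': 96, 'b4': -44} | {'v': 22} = {'y0': -60, 'key1': -3, 'z2': -70, 'x3': 96, 'b4': -44, 'v': 22}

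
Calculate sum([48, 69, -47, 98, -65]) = 103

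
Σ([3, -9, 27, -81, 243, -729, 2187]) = 3 + -9 + 27 + -81 + 243 + -729 + 2187
= 1641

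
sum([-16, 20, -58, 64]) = 10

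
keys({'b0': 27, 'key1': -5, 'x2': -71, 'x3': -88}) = ['b0', 'key1', 'x2', 'x3']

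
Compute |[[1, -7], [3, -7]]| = 14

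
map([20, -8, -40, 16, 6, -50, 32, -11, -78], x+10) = 20+10=30, -8+10=2, -40+10=-30, 16+10=26, 6+10=16, -50+10=-40, 32+10=42, -11+10=-1, -78+10=-68
= [30, 2, -30, 26, 16, -40, 42, -1, -68]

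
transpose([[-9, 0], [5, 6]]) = [[-9, 5], [0, 6]]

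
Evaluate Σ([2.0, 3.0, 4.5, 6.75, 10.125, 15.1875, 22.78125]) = 2.0 + 3.0 + 4.5 + 6.75 + 10.125 + 15.1875 + 22.78125
= 64.34375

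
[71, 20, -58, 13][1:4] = [20, -58, 13]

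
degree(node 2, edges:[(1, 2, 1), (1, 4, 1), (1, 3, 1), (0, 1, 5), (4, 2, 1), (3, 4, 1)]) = incident: (1,2), (4,2)
= 2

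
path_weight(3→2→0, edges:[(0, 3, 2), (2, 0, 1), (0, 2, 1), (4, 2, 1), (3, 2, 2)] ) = w(3→2)=2 + w(2→0)=1
= 3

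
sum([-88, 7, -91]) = -172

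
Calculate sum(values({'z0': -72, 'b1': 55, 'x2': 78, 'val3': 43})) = 104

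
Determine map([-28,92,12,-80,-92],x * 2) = [-56, 184, 24, -160, -184]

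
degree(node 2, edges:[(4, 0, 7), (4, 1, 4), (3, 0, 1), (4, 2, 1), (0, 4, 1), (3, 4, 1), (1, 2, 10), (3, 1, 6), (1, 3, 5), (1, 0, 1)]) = incident: (4,2), (1,2)
= 2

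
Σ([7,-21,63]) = 49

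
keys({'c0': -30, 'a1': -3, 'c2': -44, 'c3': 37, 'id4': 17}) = ['c0', 'a1', 'c2', 'c3', 'id4']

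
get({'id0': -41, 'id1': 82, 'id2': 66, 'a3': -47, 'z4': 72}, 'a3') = -47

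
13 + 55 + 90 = 158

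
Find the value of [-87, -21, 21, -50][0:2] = [-87, -21]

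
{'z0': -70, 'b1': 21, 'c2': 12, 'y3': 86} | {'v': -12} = {'z0': -70, 'b1': 21, 'c2': 12, 'y3': 86, 'v': -12}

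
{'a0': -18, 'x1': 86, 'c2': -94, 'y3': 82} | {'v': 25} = {'a0': -18, 'x1': 86, 'c2': -94, 'y3': 82, 'v': 25}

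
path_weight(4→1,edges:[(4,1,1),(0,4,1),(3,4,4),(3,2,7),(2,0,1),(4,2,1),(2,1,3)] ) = w(4→1)=1
= 1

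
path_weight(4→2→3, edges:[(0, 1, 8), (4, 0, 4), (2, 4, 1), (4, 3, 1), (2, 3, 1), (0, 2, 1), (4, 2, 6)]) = 7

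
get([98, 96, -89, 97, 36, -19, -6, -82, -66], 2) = -89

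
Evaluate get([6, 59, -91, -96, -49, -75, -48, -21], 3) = -96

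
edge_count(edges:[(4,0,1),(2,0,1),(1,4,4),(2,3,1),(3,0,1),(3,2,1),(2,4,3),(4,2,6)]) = 8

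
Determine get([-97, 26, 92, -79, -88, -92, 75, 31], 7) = 31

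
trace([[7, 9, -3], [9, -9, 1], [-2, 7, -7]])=-9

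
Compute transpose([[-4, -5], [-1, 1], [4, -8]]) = [[-4, -1, 4], [-5, 1, -8]]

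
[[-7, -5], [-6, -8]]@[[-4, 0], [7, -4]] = [[-7, 20], [-32, 32]]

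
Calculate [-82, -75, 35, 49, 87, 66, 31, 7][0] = -82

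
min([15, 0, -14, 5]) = -14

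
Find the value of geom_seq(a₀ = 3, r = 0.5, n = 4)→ [3.0, 1.5, 0.75, 0.375]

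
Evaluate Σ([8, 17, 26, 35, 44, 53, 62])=245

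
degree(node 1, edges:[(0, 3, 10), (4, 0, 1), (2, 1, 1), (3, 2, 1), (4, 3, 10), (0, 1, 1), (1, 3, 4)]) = 3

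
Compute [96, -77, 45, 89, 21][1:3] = [-77, 45]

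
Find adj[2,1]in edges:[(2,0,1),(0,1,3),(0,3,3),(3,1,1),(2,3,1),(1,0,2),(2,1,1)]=1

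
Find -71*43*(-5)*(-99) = -1511235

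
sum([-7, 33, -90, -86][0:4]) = slice → [-7, 33, -90, -86]
(-7) + 33 + (-90) + (-86)
= -150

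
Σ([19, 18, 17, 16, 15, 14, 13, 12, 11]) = 19 + 18 + 17 + 16 + 15 + 14 + 13 + 12 + 11
= 135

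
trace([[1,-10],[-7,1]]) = diagonal: 1 + 1
= 2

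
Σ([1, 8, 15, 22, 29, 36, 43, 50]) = 1 + 8 + 15 + 22 + 29 + 36 + 43 + 50
= 204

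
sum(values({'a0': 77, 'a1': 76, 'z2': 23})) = 176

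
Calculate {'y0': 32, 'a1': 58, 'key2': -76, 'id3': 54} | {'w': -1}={'y0': 32, 'a1': 58, 'key2': -76, 'id3': 54, 'w': -1}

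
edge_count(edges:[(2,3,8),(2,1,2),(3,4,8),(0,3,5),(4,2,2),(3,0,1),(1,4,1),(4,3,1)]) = 8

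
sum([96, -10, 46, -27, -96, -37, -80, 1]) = 96 + (-10) + 46 + (-27) + (-96) + (-37) + (-80) + 1
= -107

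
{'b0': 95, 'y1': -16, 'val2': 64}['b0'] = 95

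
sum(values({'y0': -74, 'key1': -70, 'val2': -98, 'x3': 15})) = -227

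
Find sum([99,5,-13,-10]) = 99 + 5 + (-13) + (-10)
= 81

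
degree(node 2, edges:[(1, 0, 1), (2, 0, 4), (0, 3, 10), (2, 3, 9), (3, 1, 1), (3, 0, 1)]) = incident: (2,0), (2,3)
= 2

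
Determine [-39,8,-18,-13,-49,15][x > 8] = keep x where x > 8: -39✗, 8✗, -18✗, -13✗, -49✗, 15✓
= [15]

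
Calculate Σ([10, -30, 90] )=70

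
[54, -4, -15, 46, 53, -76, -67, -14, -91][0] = 54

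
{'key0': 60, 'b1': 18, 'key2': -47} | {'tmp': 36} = {'key0': 60, 'b1': 18, 'key2': -47, 'tmp': 36}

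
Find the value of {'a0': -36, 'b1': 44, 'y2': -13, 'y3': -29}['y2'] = -13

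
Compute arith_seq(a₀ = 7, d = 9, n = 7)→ [7, 16, 25, 34, 43, 52, 61]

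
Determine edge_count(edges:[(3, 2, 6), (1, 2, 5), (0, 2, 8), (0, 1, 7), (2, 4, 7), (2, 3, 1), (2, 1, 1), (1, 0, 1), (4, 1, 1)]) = 9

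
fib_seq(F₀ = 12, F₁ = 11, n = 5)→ F_2 = F_1 + F_0 = 23
F_3 = F_2 + F_1 = 34
F_4 = F_3 + F_2 = 57
= [12, 11, 23, 34, 57]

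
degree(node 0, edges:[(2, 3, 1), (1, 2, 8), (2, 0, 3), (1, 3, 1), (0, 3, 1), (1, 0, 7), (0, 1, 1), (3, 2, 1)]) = 4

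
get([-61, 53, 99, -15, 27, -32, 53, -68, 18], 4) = 27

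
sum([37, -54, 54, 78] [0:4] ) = slice → [37, -54, 54, 78]
37 + (-54) + 54 + 78
= 115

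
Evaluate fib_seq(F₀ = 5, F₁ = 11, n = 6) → F_2 = F_1 + F_0 = 16
F_3 = F_2 + F_1 = 27
F_4 = F_3 + F_2 = 43
...
= [5, 11, 16, 27, 43, 70]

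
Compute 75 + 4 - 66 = 13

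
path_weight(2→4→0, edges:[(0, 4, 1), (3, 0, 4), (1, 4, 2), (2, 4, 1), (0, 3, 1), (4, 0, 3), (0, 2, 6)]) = w(2→4)=1 + w(4→0)=3
= 4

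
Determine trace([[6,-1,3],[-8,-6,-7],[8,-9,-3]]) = diagonal: 6 + (-6) + (-3)
= -3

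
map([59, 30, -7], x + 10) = 59+10=69, 30+10=40, -7+10=3
= [69, 40, 3]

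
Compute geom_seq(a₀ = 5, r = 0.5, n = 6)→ [5.0, 2.5, 1.25, 0.625, 0.3125, 0.15625]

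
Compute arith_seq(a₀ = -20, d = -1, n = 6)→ [-20, -21, -22, -23, -24, -25]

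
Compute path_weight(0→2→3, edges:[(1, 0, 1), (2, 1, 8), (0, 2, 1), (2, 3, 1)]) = w(0→2)=1 + w(2→3)=1
= 2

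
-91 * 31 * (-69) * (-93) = -18102357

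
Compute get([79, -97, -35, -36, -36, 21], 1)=-97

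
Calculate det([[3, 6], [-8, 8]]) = (3)*(8) - (6)*(-8)
= 72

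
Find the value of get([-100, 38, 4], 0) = -100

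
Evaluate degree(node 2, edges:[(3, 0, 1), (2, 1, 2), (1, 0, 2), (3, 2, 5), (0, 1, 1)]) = incident: (2,1), (3,2)
= 2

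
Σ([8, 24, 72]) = 104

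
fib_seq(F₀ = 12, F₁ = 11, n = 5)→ [12, 11, 23, 34, 57]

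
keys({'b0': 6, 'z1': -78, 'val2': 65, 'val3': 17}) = ['b0', 'z1', 'val2', 'val3']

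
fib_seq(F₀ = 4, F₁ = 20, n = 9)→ [4, 20, 24, 44, 68, 112, 180, 292, 472]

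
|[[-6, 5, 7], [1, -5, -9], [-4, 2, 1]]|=(1)*(-6)*det([[-5, -9], [2, 1]]) + (-1)*(5)*det([[1, -9], [-4, 1]]) + (1)*(7)*det([[1, -5], [-4, 2]])
= -78 + 175 + -126
= -29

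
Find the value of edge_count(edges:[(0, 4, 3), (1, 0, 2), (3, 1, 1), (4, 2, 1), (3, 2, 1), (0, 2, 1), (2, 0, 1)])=7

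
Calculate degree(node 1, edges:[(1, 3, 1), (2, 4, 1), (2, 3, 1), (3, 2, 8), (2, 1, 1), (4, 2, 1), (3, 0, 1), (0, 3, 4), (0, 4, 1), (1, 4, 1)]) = incident: (1,3), (2,1), (1,4)
= 3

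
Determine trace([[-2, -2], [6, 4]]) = diagonal: (-2) + 4
= 2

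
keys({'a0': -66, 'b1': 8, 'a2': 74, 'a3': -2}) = ['a0', 'b1', 'a2', 'a3']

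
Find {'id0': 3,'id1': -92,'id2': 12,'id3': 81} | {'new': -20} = {'id0': 3, 'id1': -92, 'id2': 12, 'id3': 81, 'new': -20}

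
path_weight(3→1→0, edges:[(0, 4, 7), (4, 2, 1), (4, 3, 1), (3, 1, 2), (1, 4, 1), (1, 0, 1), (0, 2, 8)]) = 3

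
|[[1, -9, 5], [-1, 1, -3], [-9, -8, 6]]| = (1)*(1)*det([[1, -3], [-8, 6]]) + (-1)*(-9)*det([[-1, -3], [-9, 6]]) + (1)*(5)*det([[-1, 1], [-9, -8]])
= -18 + -297 + 85
= -230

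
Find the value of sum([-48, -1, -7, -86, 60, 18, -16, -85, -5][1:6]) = -16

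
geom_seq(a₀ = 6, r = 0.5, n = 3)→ [6.0, 3.0, 1.5]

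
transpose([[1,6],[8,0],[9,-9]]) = [[1, 8, 9], [6, 0, -9]]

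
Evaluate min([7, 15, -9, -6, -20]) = -20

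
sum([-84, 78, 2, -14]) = -18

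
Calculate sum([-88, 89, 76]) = 77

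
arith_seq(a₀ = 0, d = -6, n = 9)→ a_0 = 0 + 0*-6 = 0
a_1 = 0 + 1*-6 = -6
a_2 = 0 + 2*-6 = -12
...
= [0, -6, -12, -18, -24, -30, -36, -42, -48]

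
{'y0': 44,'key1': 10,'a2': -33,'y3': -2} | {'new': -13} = {'y0': 44, 'key1': 10, 'a2': -33, 'y3': -2, 'new': -13}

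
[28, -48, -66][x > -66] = keep x where x > -66: 28✓, -48✓, -66✗
= [28, -48]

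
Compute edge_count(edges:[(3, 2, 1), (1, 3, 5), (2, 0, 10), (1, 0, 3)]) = 4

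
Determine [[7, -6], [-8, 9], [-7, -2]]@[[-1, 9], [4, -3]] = C[0][0] = (7)*(-1) + (-6)*(4) = -31
C[0][1] = (7)*(9) + (-6)*(-3) = 81
C[1][0] = (-8)*(-1) + (9)*(4) = 44
C[1][1] = (-8)*(9) + (9)*(-3) = -99
C[2][0] = (-7)*(-1) + (-2)*(4) = -1
C[2][1] = (-7)*(9) + (-2)*(-3) = -57
= [[-31, 81], [44, -99], [-1, -57]]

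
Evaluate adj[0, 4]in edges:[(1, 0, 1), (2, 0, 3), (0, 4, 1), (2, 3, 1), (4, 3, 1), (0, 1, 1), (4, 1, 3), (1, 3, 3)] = 1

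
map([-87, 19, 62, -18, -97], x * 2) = -87*2=-174, 19*2=38, 62*2=124, -18*2=-36, -97*2=-194
= [-174, 38, 124, -36, -194]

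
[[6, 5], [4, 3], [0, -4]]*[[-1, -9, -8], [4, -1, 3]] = [[14, -59, -33], [8, -39, -23], [-16, 4, -12]]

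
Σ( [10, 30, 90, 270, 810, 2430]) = 10 + 30 + 90 + 270 + 810 + 2430
= 3640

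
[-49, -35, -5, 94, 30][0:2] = [-49, -35]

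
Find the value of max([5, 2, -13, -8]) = 5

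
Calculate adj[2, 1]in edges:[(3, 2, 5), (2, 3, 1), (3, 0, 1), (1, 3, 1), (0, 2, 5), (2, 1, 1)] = 1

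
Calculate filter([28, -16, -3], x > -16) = keep x where x > -16: 28✓, -16✗, -3✓
= [28, -3]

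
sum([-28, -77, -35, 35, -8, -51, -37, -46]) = (-28) + (-77) + (-35) + 35 + (-8) + (-51) + (-37) + (-46)
= -247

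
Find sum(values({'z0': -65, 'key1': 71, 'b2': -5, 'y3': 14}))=(-65) + 71 + (-5) + 14
= 15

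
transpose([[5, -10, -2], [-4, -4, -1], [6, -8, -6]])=[[5, -4, 6], [-10, -4, -8], [-2, -1, -6]]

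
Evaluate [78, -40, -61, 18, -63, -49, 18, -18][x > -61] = keep x where x > -61: 78✓, -40✓, -61✗, 18✓, -63✗, -49✓, 18✓, -18✓
= [78, -40, 18, -49, 18, -18]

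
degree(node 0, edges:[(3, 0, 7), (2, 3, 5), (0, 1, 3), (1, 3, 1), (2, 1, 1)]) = incident: (3,0), (0,1)
= 2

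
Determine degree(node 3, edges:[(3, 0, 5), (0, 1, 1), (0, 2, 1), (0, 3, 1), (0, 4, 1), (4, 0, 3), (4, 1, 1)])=incident: (3,0), (0,3)
= 2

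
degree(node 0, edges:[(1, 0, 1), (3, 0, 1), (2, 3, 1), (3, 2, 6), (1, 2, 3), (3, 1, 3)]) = incident: (1,0), (3,0)
= 2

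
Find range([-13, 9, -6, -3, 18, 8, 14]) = 31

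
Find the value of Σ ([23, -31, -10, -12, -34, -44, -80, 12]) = -176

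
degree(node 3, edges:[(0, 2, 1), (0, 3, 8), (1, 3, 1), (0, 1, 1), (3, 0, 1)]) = 3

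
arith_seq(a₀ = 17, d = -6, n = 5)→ a_0 = 17 + 0*-6 = 17
a_1 = 17 + 1*-6 = 11
a_2 = 17 + 2*-6 = 5
...
= [17, 11, 5, -1, -7]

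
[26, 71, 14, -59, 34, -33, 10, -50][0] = 26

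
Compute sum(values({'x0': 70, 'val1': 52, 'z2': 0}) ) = 122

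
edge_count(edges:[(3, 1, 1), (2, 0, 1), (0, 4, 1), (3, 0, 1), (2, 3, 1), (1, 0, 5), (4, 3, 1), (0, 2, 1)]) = 8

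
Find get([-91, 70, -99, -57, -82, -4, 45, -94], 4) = -82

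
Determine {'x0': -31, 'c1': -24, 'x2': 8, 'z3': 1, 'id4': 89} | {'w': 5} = {'x0': -31, 'c1': -24, 'x2': 8, 'z3': 1, 'id4': 89, 'w': 5}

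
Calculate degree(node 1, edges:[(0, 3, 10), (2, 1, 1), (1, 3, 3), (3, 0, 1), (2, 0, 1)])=incident: (2,1), (1,3)
= 2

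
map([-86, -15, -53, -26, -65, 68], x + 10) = [-76, -5, -43, -16, -55, 78]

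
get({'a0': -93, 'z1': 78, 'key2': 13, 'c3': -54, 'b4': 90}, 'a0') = -93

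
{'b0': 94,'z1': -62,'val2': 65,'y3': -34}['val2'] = 65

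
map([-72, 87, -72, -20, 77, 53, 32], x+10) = -72+10=-62, 87+10=97, -72+10=-62, -20+10=-10, 77+10=87, 53+10=63, 32+10=42
= [-62, 97, -62, -10, 87, 63, 42]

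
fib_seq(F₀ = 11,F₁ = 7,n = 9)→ F_2 = F_1 + F_0 = 18
F_3 = F_2 + F_1 = 25
F_4 = F_3 + F_2 = 43
...
= [11, 7, 18, 25, 43, 68, 111, 179, 290]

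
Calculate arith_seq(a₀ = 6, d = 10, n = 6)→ a_0 = 6 + 0*10 = 6
a_1 = 6 + 1*10 = 16
a_2 = 6 + 2*10 = 26
...
= [6, 16, 26, 36, 46, 56]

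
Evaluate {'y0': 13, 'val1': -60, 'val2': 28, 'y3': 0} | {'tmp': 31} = {'y0': 13, 'val1': -60, 'val2': 28, 'y3': 0, 'tmp': 31}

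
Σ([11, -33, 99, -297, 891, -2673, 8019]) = 11 + -33 + 99 + -297 + 891 + -2673 + 8019
= 6017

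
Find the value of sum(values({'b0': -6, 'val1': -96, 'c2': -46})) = -148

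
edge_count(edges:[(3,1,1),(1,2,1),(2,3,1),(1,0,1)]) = 4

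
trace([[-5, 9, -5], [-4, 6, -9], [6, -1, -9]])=-8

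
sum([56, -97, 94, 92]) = 56 + (-97) + 94 + 92
= 145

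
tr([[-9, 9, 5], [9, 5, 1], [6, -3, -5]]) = -9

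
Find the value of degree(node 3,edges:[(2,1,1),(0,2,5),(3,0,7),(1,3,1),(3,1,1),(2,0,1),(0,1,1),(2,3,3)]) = 4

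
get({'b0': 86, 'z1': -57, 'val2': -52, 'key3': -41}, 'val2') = -52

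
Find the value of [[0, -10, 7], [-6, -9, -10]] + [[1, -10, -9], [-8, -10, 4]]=[[1, -20, -2], [-14, -19, -6]]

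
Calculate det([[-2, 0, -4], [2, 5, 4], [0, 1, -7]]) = (1)*(-2)*det([[5, 4], [1, -7]]) + (-1)*(0)*det([[2, 4], [0, -7]]) + (1)*(-4)*det([[2, 5], [0, 1]])
= 78 + 0 + -8
= 70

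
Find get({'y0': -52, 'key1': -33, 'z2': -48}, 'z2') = -48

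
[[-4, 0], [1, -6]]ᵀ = [[-4, 1], [0, -6]]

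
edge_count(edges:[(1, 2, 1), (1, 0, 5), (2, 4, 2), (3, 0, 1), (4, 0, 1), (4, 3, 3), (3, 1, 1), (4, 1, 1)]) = 8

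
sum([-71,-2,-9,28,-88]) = (-71) + (-2) + (-9) + 28 + (-88)
= -142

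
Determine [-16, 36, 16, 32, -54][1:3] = [36, 16]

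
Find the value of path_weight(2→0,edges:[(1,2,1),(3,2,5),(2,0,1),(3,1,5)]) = 1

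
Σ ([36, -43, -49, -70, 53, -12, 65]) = 36 + (-43) + (-49) + (-70) + 53 + (-12) + 65
= -20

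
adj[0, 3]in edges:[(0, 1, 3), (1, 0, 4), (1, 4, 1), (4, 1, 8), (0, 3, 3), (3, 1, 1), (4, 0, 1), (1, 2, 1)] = 3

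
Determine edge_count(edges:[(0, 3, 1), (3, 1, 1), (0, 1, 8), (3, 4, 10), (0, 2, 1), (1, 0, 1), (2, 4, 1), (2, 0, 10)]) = 8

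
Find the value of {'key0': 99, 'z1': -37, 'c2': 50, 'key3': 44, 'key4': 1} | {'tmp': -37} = {'key0': 99, 'z1': -37, 'c2': 50, 'key3': 44, 'key4': 1, 'tmp': -37}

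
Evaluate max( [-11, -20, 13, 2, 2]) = 13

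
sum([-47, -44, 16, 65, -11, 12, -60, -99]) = (-47) + (-44) + 16 + 65 + (-11) + 12 + (-60) + (-99)
= -168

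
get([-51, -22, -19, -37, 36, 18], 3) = -37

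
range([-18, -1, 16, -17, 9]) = 34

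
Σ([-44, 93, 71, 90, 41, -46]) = (-44) + 93 + 71 + 90 + 41 + (-46)
= 205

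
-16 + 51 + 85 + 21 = 141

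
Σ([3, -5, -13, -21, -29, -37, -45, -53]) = -200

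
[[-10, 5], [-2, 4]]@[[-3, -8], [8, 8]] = C[0][0] = (-10)*(-3) + (5)*(8) = 70
C[0][1] = (-10)*(-8) + (5)*(8) = 120
C[1][0] = (-2)*(-3) + (4)*(8) = 38
C[1][1] = (-2)*(-8) + (4)*(8) = 48
= [[70, 120], [38, 48]]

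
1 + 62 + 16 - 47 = 32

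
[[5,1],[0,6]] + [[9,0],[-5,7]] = [[14, 1], [-5, 13]]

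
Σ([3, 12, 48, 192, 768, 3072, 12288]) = 16383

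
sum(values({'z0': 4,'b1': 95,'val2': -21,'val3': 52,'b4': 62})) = 192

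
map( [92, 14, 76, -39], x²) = [8464, 196, 5776, 1521]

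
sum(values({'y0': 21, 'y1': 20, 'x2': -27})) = 14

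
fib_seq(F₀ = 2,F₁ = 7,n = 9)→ F_2 = F_1 + F_0 = 9
F_3 = F_2 + F_1 = 16
F_4 = F_3 + F_2 = 25
...
= [2, 7, 9, 16, 25, 41, 66, 107, 173]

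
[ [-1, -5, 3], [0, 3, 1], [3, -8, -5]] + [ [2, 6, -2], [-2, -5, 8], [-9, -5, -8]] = [[1, 1, 1], [-2, -2, 9], [-6, -13, -13]]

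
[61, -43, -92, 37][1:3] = [-43, -92]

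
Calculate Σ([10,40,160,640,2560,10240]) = 10 + 40 + 160 + 640 + 2560 + 10240
= 13650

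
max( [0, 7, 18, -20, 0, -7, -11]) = 18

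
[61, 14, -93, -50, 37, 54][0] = 61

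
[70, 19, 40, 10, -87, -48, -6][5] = -48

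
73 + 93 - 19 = 147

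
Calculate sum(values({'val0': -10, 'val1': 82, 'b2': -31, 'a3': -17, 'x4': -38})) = -14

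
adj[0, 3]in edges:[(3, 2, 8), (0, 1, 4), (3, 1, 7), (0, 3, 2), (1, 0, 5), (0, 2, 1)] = 2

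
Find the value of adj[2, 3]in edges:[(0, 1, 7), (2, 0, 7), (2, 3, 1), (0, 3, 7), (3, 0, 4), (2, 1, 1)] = 1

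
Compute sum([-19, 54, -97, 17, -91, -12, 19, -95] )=(-19) + 54 + (-97) + 17 + (-91) + (-12) + 19 + (-95)
= -224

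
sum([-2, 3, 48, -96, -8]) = -55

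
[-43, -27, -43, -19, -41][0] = -43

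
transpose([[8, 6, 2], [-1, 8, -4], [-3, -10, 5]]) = [[8, -1, -3], [6, 8, -10], [2, -4, 5]]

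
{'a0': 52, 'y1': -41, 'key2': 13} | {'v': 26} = {'a0': 52, 'y1': -41, 'key2': 13, 'v': 26}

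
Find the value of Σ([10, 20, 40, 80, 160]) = 310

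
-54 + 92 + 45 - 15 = 68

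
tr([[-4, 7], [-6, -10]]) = -14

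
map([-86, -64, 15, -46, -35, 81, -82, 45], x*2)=-86*2=-172, -64*2=-128, 15*2=30, -46*2=-92, -35*2=-70, 81*2=162, -82*2=-164, 45*2=90
= [-172, -128, 30, -92, -70, 162, -164, 90]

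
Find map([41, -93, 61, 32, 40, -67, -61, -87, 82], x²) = (41)²=1681, (-93)²=8649, (61)²=3721, (32)²=1024, (40)²=1600, (-67)²=4489, (-61)²=3721, (-87)²=7569, (82)²=6724
= [1681, 8649, 3721, 1024, 1600, 4489, 3721, 7569, 6724]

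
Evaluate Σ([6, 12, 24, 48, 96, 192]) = 378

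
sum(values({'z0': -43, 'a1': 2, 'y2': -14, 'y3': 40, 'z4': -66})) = -81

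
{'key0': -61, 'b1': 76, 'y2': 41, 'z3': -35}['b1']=76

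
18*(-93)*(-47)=78678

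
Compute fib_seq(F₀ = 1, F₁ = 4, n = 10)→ [1, 4, 5, 9, 14, 23, 37, 60, 97, 157]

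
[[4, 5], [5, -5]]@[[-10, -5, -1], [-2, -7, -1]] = C[0][0] = (4)*(-10) + (5)*(-2) = -50
C[0][1] = (4)*(-5) + (5)*(-7) = -55
C[0][2] = (4)*(-1) + (5)*(-1) = -9
C[1][0] = (5)*(-10) + (-5)*(-2) = -40
C[1][1] = (5)*(-5) + (-5)*(-7) = 10
C[1][2] = (5)*(-1) + (-5)*(-1) = 0
= [[-50, -55, -9], [-40, 10, 0]]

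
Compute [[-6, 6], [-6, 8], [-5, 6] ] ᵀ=[[-6, -6, -5], [6, 8, 6]]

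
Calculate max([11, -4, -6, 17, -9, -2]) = 17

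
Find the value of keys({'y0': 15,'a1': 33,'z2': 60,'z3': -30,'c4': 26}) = ['y0', 'a1', 'z2', 'z3', 'c4']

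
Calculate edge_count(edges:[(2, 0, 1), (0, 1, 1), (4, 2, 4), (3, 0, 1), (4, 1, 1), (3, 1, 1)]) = 6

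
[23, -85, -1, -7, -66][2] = -1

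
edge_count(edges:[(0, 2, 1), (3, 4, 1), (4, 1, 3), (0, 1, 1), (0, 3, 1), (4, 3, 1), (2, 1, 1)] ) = 7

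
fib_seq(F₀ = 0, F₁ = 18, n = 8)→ F_2 = F_1 + F_0 = 18
F_3 = F_2 + F_1 = 36
F_4 = F_3 + F_2 = 54
...
= [0, 18, 18, 36, 54, 90, 144, 234]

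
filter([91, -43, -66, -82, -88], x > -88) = keep x where x > -88: 91✓, -43✓, -66✓, -82✓, -88✗
= [91, -43, -66, -82]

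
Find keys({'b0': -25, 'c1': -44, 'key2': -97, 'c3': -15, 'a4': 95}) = ['b0', 'c1', 'key2', 'c3', 'a4']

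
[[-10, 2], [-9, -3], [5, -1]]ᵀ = [[-10, -9, 5], [2, -3, -1]]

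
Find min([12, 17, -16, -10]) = -16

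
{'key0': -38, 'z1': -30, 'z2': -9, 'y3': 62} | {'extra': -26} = {'key0': -38, 'z1': -30, 'z2': -9, 'y3': 62, 'extra': -26}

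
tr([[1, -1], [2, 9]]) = 10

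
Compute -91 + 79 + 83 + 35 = 106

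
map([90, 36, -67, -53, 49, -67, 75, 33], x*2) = 90*2=180, 36*2=72, -67*2=-134, -53*2=-106, 49*2=98, -67*2=-134, 75*2=150, 33*2=66
= [180, 72, -134, -106, 98, -134, 150, 66]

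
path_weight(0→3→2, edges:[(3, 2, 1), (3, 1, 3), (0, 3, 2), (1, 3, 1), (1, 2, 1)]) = w(0→3)=2 + w(3→2)=1
= 3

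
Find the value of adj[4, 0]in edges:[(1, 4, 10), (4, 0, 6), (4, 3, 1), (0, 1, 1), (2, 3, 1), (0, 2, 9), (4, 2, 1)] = 6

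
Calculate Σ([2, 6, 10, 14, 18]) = 50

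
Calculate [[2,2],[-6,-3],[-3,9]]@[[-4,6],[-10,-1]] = [[-28, 10], [54, -33], [-78, -27]]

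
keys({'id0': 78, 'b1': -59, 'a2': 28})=['id0', 'b1', 'a2']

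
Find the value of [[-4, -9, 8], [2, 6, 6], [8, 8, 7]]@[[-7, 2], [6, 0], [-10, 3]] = C[0][0] = (-4)*(-7) + (-9)*(6) + (8)*(-10) = -106
C[0][1] = (-4)*(2) + (-9)*(0) + (8)*(3) = 16
C[1][0] = (2)*(-7) + (6)*(6) + (6)*(-10) = -38
C[1][1] = (2)*(2) + (6)*(0) + (6)*(3) = 22
C[2][0] = (8)*(-7) + (8)*(6) + (7)*(-10) = -78
C[2][1] = (8)*(2) + (8)*(0) + (7)*(3) = 37
= [[-106, 16], [-38, 22], [-78, 37]]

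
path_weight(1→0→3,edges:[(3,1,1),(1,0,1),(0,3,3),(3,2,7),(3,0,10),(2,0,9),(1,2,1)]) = w(1→0)=1 + w(0→3)=3
= 4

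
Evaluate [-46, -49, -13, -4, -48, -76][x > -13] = [-4]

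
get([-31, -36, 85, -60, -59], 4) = -59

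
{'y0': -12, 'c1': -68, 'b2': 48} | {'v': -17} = {'y0': -12, 'c1': -68, 'b2': 48, 'v': -17}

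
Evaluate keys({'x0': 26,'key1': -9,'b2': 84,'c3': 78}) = ['x0', 'key1', 'b2', 'c3']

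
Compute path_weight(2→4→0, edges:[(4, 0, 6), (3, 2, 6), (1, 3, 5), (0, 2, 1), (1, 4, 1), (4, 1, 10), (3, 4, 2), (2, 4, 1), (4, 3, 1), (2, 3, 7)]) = w(2→4)=1 + w(4→0)=6
= 7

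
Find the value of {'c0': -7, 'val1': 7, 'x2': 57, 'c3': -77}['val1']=7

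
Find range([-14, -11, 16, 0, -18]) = 34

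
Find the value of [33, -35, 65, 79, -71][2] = 65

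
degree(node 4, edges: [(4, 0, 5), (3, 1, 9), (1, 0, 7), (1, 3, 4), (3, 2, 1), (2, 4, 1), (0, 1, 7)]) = incident: (4,0), (2,4)
= 2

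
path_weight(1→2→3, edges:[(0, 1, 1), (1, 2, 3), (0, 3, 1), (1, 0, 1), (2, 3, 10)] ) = 13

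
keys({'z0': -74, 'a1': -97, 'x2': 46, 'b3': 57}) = ['z0', 'a1', 'x2', 'b3']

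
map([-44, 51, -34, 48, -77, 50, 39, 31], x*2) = -44*2=-88, 51*2=102, -34*2=-68, 48*2=96, -77*2=-154, 50*2=100, 39*2=78, 31*2=62
= [-88, 102, -68, 96, -154, 100, 78, 62]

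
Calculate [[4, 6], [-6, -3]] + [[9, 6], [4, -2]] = [[13, 12], [-2, -5]]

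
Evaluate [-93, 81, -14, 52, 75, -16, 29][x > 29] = [81, 52, 75]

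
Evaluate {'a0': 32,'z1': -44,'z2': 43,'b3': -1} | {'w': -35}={'a0': 32, 'z1': -44, 'z2': 43, 'b3': -1, 'w': -35}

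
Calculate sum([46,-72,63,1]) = 46 + (-72) + 63 + 1
= 38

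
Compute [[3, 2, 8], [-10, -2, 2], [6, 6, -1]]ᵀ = [[3, -10, 6], [2, -2, 6], [8, 2, -1]]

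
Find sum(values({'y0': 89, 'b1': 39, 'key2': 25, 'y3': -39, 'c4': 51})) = 165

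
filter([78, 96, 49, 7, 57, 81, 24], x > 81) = keep x where x > 81: 78✗, 96✓, 49✗, 7✗, 57✗, 81✗, 24✗
= [96]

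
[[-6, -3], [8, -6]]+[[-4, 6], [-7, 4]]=[[-10, 3], [1, -2]]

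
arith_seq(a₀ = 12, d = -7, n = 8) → a_0 = 12 + 0*-7 = 12
a_1 = 12 + 1*-7 = 5
a_2 = 12 + 2*-7 = -2
...
= [12, 5, -2, -9, -16, -23, -30, -37]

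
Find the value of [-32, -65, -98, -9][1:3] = [-65, -98]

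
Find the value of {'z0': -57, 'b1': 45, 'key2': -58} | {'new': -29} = {'z0': -57, 'b1': 45, 'key2': -58, 'new': -29}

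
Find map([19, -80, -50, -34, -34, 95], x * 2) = [38, -160, -100, -68, -68, 190]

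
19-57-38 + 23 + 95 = 42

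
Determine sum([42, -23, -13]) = 6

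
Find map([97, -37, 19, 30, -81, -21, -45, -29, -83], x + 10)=97+10=107, -37+10=-27, 19+10=29, 30+10=40, -81+10=-71, -21+10=-11, -45+10=-35, -29+10=-19, -83+10=-73
= [107, -27, 29, 40, -71, -11, -35, -19, -73]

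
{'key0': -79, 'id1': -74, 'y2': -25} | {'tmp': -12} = {'key0': -79, 'id1': -74, 'y2': -25, 'tmp': -12}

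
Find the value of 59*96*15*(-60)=-5097600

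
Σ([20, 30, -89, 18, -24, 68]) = 23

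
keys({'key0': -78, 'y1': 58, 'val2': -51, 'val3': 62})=['key0', 'y1', 'val2', 'val3']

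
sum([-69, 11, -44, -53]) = -155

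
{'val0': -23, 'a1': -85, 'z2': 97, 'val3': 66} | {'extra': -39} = {'val0': -23, 'a1': -85, 'z2': 97, 'val3': 66, 'extra': -39}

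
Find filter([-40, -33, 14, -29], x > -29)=keep x where x > -29: -40✗, -33✗, 14✓, -29✗
= [14]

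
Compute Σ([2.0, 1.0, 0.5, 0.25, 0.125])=2.0 + 1.0 + 0.5 + 0.25 + 0.125
= 3.875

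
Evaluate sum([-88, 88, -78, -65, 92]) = (-88) + 88 + (-78) + (-65) + 92
= -51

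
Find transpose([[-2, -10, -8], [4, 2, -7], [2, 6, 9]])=[[-2, 4, 2], [-10, 2, 6], [-8, -7, 9]]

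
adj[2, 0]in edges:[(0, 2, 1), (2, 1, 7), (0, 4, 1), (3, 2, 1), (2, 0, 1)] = 1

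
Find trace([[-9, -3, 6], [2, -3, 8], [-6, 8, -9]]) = diagonal: (-9) + (-3) + (-9)
= -21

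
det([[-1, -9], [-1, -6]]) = -3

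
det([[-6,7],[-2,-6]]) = (-6)*(-6) - (7)*(-2)
= 50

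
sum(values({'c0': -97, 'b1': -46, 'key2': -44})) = -187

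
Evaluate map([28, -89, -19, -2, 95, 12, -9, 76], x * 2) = 28*2=56, -89*2=-178, -19*2=-38, -2*2=-4, 95*2=190, 12*2=24, -9*2=-18, 76*2=152
= [56, -178, -38, -4, 190, 24, -18, 152]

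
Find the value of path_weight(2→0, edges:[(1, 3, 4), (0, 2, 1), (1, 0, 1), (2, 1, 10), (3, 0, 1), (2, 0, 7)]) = 7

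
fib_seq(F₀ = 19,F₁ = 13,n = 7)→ [19, 13, 32, 45, 77, 122, 199]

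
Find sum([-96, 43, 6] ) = (-96) + 43 + 6
= -47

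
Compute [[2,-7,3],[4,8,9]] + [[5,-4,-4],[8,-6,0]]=[[7, -11, -1], [12, 2, 9]]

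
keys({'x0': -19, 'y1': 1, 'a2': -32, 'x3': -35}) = ['x0', 'y1', 'a2', 'x3']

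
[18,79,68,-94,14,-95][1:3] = [79, 68]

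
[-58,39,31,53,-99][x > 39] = [53]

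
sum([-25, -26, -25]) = (-25) + (-26) + (-25)
= -76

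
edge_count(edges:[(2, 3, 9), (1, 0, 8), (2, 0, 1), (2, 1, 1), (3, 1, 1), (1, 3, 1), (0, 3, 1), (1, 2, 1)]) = 8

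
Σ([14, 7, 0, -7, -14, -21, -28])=14 + 7 + 0 + (-7) + (-14) + (-21) + (-28)
= -49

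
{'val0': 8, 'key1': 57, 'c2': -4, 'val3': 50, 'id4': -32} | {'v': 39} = {'val0': 8, 'key1': 57, 'c2': -4, 'val3': 50, 'id4': -32, 'v': 39}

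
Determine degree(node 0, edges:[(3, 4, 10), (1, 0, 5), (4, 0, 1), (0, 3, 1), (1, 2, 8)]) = incident: (1,0), (4,0), (0,3)
= 3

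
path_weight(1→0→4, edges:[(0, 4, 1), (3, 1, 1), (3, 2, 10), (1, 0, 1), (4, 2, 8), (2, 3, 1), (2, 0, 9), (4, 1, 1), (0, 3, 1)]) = 2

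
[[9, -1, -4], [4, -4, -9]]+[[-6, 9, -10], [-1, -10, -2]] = [[3, 8, -14], [3, -14, -11]]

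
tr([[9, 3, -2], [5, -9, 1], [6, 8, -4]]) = -4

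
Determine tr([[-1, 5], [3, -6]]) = diagonal: (-1) + (-6)
= -7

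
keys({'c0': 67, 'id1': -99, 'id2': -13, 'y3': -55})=['c0', 'id1', 'id2', 'y3']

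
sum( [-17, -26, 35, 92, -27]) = 57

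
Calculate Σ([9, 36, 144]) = 189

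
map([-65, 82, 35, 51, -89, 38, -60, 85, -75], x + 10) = -65+10=-55, 82+10=92, 35+10=45, 51+10=61, -89+10=-79, 38+10=48, -60+10=-50, 85+10=95, -75+10=-65
= [-55, 92, 45, 61, -79, 48, -50, 95, -65]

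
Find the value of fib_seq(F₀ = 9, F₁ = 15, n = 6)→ [9, 15, 24, 39, 63, 102]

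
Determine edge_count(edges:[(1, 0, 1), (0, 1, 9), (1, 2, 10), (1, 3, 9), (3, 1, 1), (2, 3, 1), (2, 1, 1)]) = 7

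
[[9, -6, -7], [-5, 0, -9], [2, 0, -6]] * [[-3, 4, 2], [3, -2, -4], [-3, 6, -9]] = C[0][0] = (9)*(-3) + (-6)*(3) + (-7)*(-3) = -24
C[0][1] = (9)*(4) + (-6)*(-2) + (-7)*(6) = 6
C[0][2] = (9)*(2) + (-6)*(-4) + (-7)*(-9) = 105
C[1][0] = (-5)*(-3) + (0)*(3) + (-9)*(-3) = 42
C[1][1] = (-5)*(4) + (0)*(-2) + (-9)*(6) = -74
C[1][2] = (-5)*(2) + (0)*(-4) + (-9)*(-9) = 71
... (3 more cells)
= [[-24, 6, 105], [42, -74, 71], [12, -28, 58]]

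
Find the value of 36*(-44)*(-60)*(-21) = -1995840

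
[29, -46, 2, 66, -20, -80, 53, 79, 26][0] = 29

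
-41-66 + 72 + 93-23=35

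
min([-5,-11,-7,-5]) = -11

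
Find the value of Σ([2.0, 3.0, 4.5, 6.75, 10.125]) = 2.0 + 3.0 + 4.5 + 6.75 + 10.125
= 26.375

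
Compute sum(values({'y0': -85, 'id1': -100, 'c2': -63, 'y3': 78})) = -170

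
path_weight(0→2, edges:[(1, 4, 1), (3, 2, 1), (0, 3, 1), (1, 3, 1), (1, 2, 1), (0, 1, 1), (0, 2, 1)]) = w(0→2)=1
= 1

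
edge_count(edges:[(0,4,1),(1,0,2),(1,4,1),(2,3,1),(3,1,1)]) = 5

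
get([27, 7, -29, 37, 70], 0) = 27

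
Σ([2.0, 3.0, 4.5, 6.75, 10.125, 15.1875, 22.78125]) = 2.0 + 3.0 + 4.5 + 6.75 + 10.125 + 15.1875 + 22.78125
= 64.34375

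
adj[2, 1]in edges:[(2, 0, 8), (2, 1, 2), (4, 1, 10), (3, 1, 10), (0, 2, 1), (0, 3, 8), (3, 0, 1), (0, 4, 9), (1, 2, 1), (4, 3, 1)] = 2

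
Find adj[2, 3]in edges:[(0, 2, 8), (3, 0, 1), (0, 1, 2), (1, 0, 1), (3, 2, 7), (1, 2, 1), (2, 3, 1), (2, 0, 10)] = 1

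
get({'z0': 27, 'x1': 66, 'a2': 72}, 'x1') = 66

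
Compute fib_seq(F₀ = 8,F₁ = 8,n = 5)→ F_2 = F_1 + F_0 = 16
F_3 = F_2 + F_1 = 24
F_4 = F_3 + F_2 = 40
= [8, 8, 16, 24, 40]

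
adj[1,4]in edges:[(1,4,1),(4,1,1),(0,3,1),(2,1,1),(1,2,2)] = 1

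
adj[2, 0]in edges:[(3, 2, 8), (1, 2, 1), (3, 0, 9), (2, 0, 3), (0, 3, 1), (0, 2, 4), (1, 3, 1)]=3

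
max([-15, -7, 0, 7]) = 7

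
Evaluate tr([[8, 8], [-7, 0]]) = 8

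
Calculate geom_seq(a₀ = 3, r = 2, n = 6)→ [3, 6, 12, 24, 48, 96]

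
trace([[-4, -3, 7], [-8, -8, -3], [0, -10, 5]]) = -7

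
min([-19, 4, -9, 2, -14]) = -19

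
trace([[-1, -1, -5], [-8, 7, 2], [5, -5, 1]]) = 7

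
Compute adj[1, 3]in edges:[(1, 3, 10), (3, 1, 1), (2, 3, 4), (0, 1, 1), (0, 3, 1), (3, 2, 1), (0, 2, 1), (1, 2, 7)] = 10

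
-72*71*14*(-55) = 3936240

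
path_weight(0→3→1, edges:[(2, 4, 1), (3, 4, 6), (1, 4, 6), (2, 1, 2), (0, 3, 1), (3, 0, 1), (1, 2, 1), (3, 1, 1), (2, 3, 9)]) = w(0→3)=1 + w(3→1)=1
= 2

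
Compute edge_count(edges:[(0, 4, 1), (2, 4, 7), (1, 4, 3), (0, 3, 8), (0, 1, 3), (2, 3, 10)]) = 6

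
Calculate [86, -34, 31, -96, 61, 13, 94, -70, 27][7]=-70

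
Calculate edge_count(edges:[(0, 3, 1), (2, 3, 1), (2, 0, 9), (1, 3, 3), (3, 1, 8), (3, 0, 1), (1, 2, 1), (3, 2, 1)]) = 8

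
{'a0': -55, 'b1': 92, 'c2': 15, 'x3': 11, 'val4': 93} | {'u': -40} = {'a0': -55, 'b1': 92, 'c2': 15, 'x3': 11, 'val4': 93, 'u': -40}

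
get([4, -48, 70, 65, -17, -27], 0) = 4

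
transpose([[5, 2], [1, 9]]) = [[5, 1], [2, 9]]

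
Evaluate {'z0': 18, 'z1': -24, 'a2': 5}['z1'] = -24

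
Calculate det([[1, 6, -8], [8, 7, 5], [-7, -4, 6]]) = -572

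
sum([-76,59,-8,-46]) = (-76) + 59 + (-8) + (-46)
= -71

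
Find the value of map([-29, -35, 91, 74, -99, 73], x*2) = [-58, -70, 182, 148, -198, 146]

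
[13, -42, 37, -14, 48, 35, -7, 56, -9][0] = 13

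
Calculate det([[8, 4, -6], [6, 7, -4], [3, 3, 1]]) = (1)*(8)*det([[7, -4], [3, 1]]) + (-1)*(4)*det([[6, -4], [3, 1]]) + (1)*(-6)*det([[6, 7], [3, 3]])
= 152 + -72 + 18
= 98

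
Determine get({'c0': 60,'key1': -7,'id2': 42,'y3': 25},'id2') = 42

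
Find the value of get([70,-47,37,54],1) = -47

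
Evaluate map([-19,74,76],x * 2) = [-38, 148, 152]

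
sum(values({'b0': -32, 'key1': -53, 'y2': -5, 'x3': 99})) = (-32) + (-53) + (-5) + 99
= 9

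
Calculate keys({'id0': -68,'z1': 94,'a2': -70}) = ['id0', 'z1', 'a2']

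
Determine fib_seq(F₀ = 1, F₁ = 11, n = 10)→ F_2 = F_1 + F_0 = 12
F_3 = F_2 + F_1 = 23
F_4 = F_3 + F_2 = 35
...
= [1, 11, 12, 23, 35, 58, 93, 151, 244, 395]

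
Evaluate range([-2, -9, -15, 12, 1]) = 27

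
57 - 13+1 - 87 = -42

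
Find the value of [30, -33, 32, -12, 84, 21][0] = 30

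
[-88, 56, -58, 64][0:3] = [-88, 56, -58]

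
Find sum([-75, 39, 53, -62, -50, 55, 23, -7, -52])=(-75) + 39 + 53 + (-62) + (-50) + 55 + 23 + (-7) + (-52)
= -76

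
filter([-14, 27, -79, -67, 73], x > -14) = keep x where x > -14: -14✗, 27✓, -79✗, -67✗, 73✓
= [27, 73]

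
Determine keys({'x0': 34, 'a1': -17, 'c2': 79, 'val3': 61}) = ['x0', 'a1', 'c2', 'val3']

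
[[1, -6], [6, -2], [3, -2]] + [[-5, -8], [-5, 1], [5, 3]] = [[-4, -14], [1, -1], [8, 1]]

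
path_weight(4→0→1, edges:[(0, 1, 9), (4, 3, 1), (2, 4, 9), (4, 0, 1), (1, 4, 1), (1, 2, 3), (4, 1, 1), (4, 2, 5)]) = w(4→0)=1 + w(0→1)=9
= 10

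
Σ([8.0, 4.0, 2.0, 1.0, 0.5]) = 15.5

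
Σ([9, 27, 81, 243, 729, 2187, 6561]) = 9837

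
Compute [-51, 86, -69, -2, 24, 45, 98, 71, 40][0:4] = [-51, 86, -69, -2]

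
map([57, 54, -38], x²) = (57)²=3249, (54)²=2916, (-38)²=1444
= [3249, 2916, 1444]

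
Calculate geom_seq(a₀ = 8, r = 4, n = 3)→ a_0 = 8*4^0 = 8
a_1 = 8*4^1 = 32
a_2 = 8*4^2 = 128
= [8, 32, 128]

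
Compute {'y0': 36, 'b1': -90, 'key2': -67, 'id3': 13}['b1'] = -90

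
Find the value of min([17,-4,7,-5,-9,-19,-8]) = -19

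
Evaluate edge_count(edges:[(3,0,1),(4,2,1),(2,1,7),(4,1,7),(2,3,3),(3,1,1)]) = 6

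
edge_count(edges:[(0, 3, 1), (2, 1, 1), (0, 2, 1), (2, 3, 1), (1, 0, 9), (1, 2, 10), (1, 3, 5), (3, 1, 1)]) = 8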